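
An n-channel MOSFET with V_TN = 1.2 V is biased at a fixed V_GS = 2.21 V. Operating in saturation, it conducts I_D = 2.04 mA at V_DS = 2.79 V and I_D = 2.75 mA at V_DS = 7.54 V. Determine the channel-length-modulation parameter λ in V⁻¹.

With V_GS fixed, I_D ∝ (1 + λ V_DS) in saturation, so I_D2/I_D1 = (1 + λ V_DS2)/(1 + λ V_DS1).
2.75/2.04 = 1.348 = (1 + 7.54 λ)/(1 + 2.79 λ).
Solving: λ (I_D1 V_DS2 − I_D2 V_DS1) = I_D2 − I_D1, so λ = (2.75 − 2.04) / (2.04 × 7.54 − 2.75 × 2.79) = 0.71 / 7.71 = 0.0921 V⁻¹.

λ = 0.0921 V⁻¹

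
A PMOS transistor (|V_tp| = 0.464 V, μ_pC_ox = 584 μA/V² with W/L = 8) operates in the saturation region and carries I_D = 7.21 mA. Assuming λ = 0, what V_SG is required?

k_p = μ_pC_ox · (W/L) = 4.672 mA/V².
In saturation I_D = ½ k_p (V_SG − |V_tp|)², so V_SG − |V_tp| = √(2 I_D / k_p) = √(2 × 7.21 / 4.672) = 1.76 V.
V_SG = 0.464 + 1.76 = 2.22 V.

V_SG = 2.22 V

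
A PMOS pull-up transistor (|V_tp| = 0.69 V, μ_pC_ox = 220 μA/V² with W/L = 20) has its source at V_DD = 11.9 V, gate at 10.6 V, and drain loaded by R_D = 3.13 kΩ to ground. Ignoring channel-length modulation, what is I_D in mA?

V_SG = V_DD − V_G = 11.9 − 10.6 = 1.3 V, so V_ov = 1.3 − 0.69 = 0.61 V.
k_p = μ_pC_ox · (W/L) = 4.4 mA/V².
Assume saturation: I_D = ½ k_p V_ov² = 0.5 × 4.4 × 0.61² = 0.819 mA, giving V_SD = V_DD − I_D R_D = 11.9 − 0.819 × 3.13 = 9.34 V.
V_SD = 9.34 V ≥ V_ov = 0.61 V, confirming saturation.

I_D = 0.819 mA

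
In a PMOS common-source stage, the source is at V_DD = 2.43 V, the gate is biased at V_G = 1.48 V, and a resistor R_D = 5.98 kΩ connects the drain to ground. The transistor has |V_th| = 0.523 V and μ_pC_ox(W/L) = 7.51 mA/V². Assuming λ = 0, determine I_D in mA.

V_SG = V_DD − V_G = 2.43 − 1.48 = 0.95 V, so V_ov = 0.95 − 0.523 = 0.427 V.
Assume saturation: I_D = ½ k_p V_ov² = 0.5 × 7.51 × 0.427² = 0.685 mA, giving V_SD = V_DD − I_D R_D = 2.43 − 0.685 × 5.98 = -1.66 V.
But -1.66 V < V_ov = 0.427 V, so the device is actually in triode.
In triode I_D = k_p[V_ov V_SD − ½ V_SD²] and I_D = (V_DD − V_SD)/R_D. Equating: 22.5 V_SD² − 20.18 V_SD + 2.43 = 0, giving V_SD = 0.143 V (the root below V_ov).
I_D = (2.43 − 0.143) / 5.98 = 0.382 mA.

I_D = 0.382 mA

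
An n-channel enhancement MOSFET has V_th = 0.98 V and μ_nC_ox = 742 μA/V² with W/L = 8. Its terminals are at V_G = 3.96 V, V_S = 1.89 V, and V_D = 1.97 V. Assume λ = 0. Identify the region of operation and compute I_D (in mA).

V_GS = V_G − V_S = 3.96 − 1.89 = 2.07 V; V_DS = V_D − V_S = 1.97 − 1.89 = 0.08 V.
k_n = μ_nC_ox · (W/L) = 5.936 mA/V².
V_ov = V_GS − V_th = 2.07 − 0.98 = 1.09 V.
Since V_DS = 0.08 V < V_ov = 1.09 V, the device is in the triode region.
I_D = k_n [V_ov · V_DS − ½ V_DS²] = 5.936 × [1.09 × 0.08 − 0.5 × 0.08²] = 0.499 mA.

Triode; I_D = 0.499 mA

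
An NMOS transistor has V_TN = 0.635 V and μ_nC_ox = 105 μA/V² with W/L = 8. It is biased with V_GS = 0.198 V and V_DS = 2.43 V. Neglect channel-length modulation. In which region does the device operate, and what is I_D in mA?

Cutoff; I_D = 0 mA

V_GS = 0.198 V < V_TN = 0.635 V, so the transistor is in cutoff.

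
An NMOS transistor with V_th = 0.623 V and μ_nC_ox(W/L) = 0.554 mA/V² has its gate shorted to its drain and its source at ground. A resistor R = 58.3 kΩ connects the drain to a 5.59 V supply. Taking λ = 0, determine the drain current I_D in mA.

With gate tied to drain, V_GS = V_DS ≥ V_GS − V_th, so the device is in saturation.
KCL at the drain: ½ k_n (V_GS − V_th)² = (V_DD − V_GS)/R.
Let x = V_GS − 0.623. Then 16.1 x² + x − 4.967 = 0, giving x = 0.524 V (positive root), so V_GS = 1.15 V.
I_D = (V_DD − V_GS)/R = (5.59 − 1.15) / 58.3 = 0.0762 mA.

I_D = 0.0762 mA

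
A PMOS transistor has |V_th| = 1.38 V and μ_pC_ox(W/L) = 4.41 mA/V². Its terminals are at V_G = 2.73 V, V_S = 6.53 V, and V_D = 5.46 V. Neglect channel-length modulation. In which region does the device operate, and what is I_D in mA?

V_SG = V_S − V_G = 6.53 − 2.73 = 3.8 V; V_SD = V_S − V_D = 6.53 − 5.46 = 1.07 V.
V_ov = V_SG − |V_th| = 3.8 − 1.38 = 2.42 V.
Since V_SD = 1.07 V < V_ov = 2.42 V, the device is in the triode region.
I_D = k_p [V_ov · V_SD − ½ V_SD²] = 4.41 × [2.42 × 1.07 − 0.5 × 1.07²] = 8.89 mA.

Triode; I_D = 8.89 mA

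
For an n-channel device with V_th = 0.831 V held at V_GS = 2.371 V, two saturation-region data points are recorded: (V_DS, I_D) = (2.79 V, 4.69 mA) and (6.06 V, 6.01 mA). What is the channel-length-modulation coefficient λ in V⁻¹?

λ = 0.113 V⁻¹

With V_GS fixed, I_D ∝ (1 + λ V_DS) in saturation, so I_D2/I_D1 = (1 + λ V_DS2)/(1 + λ V_DS1).
6.01/4.69 = 1.281 = (1 + 6.06 λ)/(1 + 2.79 λ).
Solving: λ (I_D1 V_DS2 − I_D2 V_DS1) = I_D2 − I_D1, so λ = (6.01 − 4.69) / (4.69 × 6.06 − 6.01 × 2.79) = 1.32 / 11.7 = 0.113 V⁻¹.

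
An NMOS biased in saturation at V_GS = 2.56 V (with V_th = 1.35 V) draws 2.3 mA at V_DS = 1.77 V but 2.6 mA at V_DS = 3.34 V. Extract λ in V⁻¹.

λ = 0.0974 V⁻¹

With V_GS fixed, I_D ∝ (1 + λ V_DS) in saturation, so I_D2/I_D1 = (1 + λ V_DS2)/(1 + λ V_DS1).
2.6/2.3 = 1.13 = (1 + 3.34 λ)/(1 + 1.77 λ).
Solving: λ (I_D1 V_DS2 − I_D2 V_DS1) = I_D2 − I_D1, so λ = (2.6 − 2.3) / (2.3 × 3.34 − 2.6 × 1.77) = 0.3 / 3.08 = 0.0974 V⁻¹.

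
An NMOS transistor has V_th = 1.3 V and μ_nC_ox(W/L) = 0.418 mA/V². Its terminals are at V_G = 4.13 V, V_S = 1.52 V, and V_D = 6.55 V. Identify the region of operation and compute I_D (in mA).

V_GS = V_G − V_S = 4.13 − 1.52 = 2.61 V; V_DS = V_D − V_S = 6.55 − 1.52 = 5.03 V.
V_ov = V_GS − V_th = 2.61 − 1.3 = 1.31 V.
Since V_DS = 5.03 V ≥ V_ov = 1.31 V, the device is in saturation.
I_D = ½ k_n V_ov² = 0.5 × 0.418 × 1.31² = 0.359 mA.

Saturation; I_D = 0.359 mA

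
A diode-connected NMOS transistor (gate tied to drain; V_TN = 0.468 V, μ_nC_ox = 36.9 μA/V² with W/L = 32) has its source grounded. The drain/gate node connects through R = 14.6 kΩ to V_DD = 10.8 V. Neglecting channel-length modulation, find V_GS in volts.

V_GS = 1.51 V

With gate tied to drain, V_GS = V_DS ≥ V_GS − V_TN, so the device is in saturation.
k_n = μ_nC_ox · (W/L) = 1.181 mA/V².
KCL at the drain: ½ k_n (V_GS − V_TN)² = (V_DD − V_GS)/R.
Let x = V_GS − 0.468. Then 8.62 x² + x − 10.33 = 0, giving x = 1.04 V (positive root), so V_GS = 1.51 V.
I_D = (V_DD − V_GS)/R = (10.8 − 1.51) / 14.6 = 0.637 mA.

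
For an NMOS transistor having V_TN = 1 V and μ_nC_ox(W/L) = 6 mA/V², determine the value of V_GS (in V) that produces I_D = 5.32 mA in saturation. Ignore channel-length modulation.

V_GS = 2.33 V

In saturation I_D = ½ k_n (V_GS − V_TN)², so V_GS − V_TN = √(2 I_D / k_n) = √(2 × 5.32 / 6) = 1.33 V.
V_GS = 1 + 1.33 = 2.33 V.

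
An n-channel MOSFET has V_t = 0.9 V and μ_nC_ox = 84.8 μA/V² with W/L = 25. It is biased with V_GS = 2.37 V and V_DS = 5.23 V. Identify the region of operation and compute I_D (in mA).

Saturation; I_D = 2.29 mA

k_n = μ_nC_ox · (W/L) = 2.12 mA/V².
V_ov = V_GS − V_t = 2.37 − 0.9 = 1.47 V.
Since V_DS = 5.23 V ≥ V_ov = 1.47 V, the device is in saturation.
I_D = ½ k_n V_ov² = 0.5 × 2.12 × 1.47² = 2.29 mA.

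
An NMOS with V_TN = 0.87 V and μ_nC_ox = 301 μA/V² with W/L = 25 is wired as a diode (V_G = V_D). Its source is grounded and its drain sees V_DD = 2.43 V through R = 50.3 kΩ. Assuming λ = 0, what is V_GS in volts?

V_GS = 0.958 V

With gate tied to drain, V_GS = V_DS ≥ V_GS − V_TN, so the device is in saturation.
k_n = μ_nC_ox · (W/L) = 7.525 mA/V².
KCL at the drain: ½ k_n (V_GS − V_TN)² = (V_DD − V_GS)/R.
Let x = V_GS − 0.87. Then 189 x² + x − 1.56 = 0, giving x = 0.0882 V (positive root), so V_GS = 0.958 V.
I_D = (V_DD − V_GS)/R = (2.43 − 0.958) / 50.3 = 0.0293 mA.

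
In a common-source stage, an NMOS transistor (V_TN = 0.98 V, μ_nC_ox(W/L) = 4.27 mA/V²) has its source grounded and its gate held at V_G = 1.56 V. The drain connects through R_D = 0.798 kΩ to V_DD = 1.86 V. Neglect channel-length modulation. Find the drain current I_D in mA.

V_GS = V_G = 1.56 V, so V_ov = 1.56 − 0.98 = 0.58 V.
Assume saturation: I_D = ½ k_n V_ov² = 0.5 × 4.27 × 0.58² = 0.718 mA, giving V_DS = V_DD − I_D R_D = 1.86 − 0.718 × 0.798 = 1.29 V.
V_DS = 1.29 V ≥ V_ov = 0.58 V, confirming saturation.

I_D = 0.718 mA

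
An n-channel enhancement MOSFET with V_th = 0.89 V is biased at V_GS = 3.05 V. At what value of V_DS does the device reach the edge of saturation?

V_DS,sat = 2.16 V

The boundary between triode and saturation is V_DS = V_GS − V_th = V_ov.
V_ov = 3.05 − 0.89 = 2.16 V.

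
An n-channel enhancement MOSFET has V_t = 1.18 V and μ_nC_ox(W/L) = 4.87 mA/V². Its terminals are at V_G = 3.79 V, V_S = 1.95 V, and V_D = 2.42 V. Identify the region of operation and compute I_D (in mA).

Triode; I_D = 0.973 mA

V_GS = V_G − V_S = 3.79 − 1.95 = 1.84 V; V_DS = V_D − V_S = 2.42 − 1.95 = 0.47 V.
V_ov = V_GS − V_t = 1.84 − 1.18 = 0.66 V.
Since V_DS = 0.47 V < V_ov = 0.66 V, the device is in the triode region.
I_D = k_n [V_ov · V_DS − ½ V_DS²] = 4.87 × [0.66 × 0.47 − 0.5 × 0.47²] = 0.973 mA.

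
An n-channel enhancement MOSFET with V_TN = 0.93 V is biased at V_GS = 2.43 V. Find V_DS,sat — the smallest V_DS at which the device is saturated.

The boundary between triode and saturation is V_DS = V_GS − V_TN = V_ov.
V_ov = 2.43 − 0.93 = 1.5 V.

V_DS,sat = 1.50 V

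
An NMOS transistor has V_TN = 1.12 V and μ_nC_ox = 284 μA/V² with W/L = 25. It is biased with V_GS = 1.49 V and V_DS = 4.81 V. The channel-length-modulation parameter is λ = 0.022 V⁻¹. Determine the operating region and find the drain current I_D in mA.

Saturation; I_D = 0.537 mA

k_n = μ_nC_ox · (W/L) = 7.1 mA/V².
V_ov = V_GS − V_TN = 1.49 − 1.12 = 0.37 V.
Since V_DS = 4.81 V ≥ V_ov = 0.37 V, the device is in saturation.
I_D = ½ k_n V_ov² (1 + λ V_DS) = 0.5 × 7.1 × 0.37² × (1 + 0.022 × 4.81) = 0.537 mA.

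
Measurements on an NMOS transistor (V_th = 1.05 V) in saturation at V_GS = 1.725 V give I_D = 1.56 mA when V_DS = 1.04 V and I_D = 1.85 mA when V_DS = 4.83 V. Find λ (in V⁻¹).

With V_GS fixed, I_D ∝ (1 + λ V_DS) in saturation, so I_D2/I_D1 = (1 + λ V_DS2)/(1 + λ V_DS1).
1.85/1.56 = 1.186 = (1 + 4.83 λ)/(1 + 1.04 λ).
Solving: λ (I_D1 V_DS2 − I_D2 V_DS1) = I_D2 − I_D1, so λ = (1.85 − 1.56) / (1.56 × 4.83 − 1.85 × 1.04) = 0.29 / 5.61 = 0.0517 V⁻¹.

λ = 0.0517 V⁻¹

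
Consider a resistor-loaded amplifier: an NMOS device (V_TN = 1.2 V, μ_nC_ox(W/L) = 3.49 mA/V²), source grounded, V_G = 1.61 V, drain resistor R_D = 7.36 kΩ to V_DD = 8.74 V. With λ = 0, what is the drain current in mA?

V_GS = V_G = 1.61 V, so V_ov = 1.61 − 1.2 = 0.41 V.
Assume saturation: I_D = ½ k_n V_ov² = 0.5 × 3.49 × 0.41² = 0.293 mA, giving V_DS = V_DD − I_D R_D = 8.74 − 0.293 × 7.36 = 6.58 V.
V_DS = 6.58 V ≥ V_ov = 0.41 V, confirming saturation.

I_D = 0.293 mA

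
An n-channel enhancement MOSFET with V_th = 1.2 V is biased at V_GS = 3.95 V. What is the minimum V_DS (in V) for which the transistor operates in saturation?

The boundary between triode and saturation is V_DS = V_GS − V_th = V_ov.
V_ov = 3.95 − 1.2 = 2.75 V.

V_DS,sat = 2.75 V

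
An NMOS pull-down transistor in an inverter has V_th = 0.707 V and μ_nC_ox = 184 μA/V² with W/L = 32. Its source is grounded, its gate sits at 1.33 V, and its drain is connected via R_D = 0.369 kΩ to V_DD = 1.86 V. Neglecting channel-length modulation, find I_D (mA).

V_GS = V_G = 1.33 V, so V_ov = 1.33 − 0.707 = 0.623 V.
k_n = μ_nC_ox · (W/L) = 5.888 mA/V².
Assume saturation: I_D = ½ k_n V_ov² = 0.5 × 5.888 × 0.623² = 1.14 mA, giving V_DS = V_DD − I_D R_D = 1.86 − 1.14 × 0.369 = 1.44 V.
V_DS = 1.44 V ≥ V_ov = 0.623 V, confirming saturation.

I_D = 1.14 mA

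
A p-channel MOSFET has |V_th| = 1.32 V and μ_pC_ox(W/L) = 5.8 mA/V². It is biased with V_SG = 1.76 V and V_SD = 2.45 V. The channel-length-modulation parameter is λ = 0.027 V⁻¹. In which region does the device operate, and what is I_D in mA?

Saturation; I_D = 0.599 mA

V_ov = V_SG − |V_th| = 1.76 − 1.32 = 0.44 V.
Since V_SD = 2.45 V ≥ V_ov = 0.44 V, the device is in saturation.
I_D = ½ k_p V_ov² (1 + λ V_SD) = 0.5 × 5.8 × 0.44² × (1 + 0.027 × 2.45) = 0.599 mA.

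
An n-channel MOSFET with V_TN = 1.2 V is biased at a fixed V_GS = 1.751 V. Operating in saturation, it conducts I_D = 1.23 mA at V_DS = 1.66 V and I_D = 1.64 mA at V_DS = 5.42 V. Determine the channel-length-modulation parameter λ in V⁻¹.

λ = 0.104 V⁻¹

With V_GS fixed, I_D ∝ (1 + λ V_DS) in saturation, so I_D2/I_D1 = (1 + λ V_DS2)/(1 + λ V_DS1).
1.64/1.23 = 1.333 = (1 + 5.42 λ)/(1 + 1.66 λ).
Solving: λ (I_D1 V_DS2 − I_D2 V_DS1) = I_D2 − I_D1, so λ = (1.64 − 1.23) / (1.23 × 5.42 − 1.64 × 1.66) = 0.41 / 3.94 = 0.104 V⁻¹.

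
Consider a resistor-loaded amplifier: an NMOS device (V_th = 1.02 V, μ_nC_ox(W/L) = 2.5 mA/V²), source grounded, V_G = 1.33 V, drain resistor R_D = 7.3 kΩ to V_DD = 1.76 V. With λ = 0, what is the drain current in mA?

V_GS = V_G = 1.33 V, so V_ov = 1.33 − 1.02 = 0.31 V.
Assume saturation: I_D = ½ k_n V_ov² = 0.5 × 2.5 × 0.31² = 0.12 mA, giving V_DS = V_DD − I_D R_D = 1.76 − 0.12 × 7.3 = 0.883 V.
V_DS = 0.883 V ≥ V_ov = 0.31 V, confirming saturation.

I_D = 0.120 mA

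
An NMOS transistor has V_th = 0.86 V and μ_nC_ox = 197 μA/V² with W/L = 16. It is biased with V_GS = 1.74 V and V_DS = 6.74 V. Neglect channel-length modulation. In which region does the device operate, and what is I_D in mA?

Saturation; I_D = 1.22 mA

k_n = μ_nC_ox · (W/L) = 3.152 mA/V².
V_ov = V_GS − V_th = 1.74 − 0.86 = 0.88 V.
Since V_DS = 6.74 V ≥ V_ov = 0.88 V, the device is in saturation.
I_D = ½ k_n V_ov² = 0.5 × 3.152 × 0.88² = 1.22 mA.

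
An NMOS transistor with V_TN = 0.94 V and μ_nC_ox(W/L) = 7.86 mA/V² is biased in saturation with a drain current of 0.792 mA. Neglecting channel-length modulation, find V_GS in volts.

V_GS = 1.39 V

In saturation I_D = ½ k_n (V_GS − V_TN)², so V_GS − V_TN = √(2 I_D / k_n) = √(2 × 0.792 / 7.86) = 0.449 V.
V_GS = 0.94 + 0.449 = 1.39 V.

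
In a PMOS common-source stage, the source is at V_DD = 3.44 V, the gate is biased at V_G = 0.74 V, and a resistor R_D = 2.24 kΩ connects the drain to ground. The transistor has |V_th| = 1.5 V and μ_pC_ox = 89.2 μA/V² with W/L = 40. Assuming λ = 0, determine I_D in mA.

I_D = 1.37 mA

V_SG = V_DD − V_G = 3.44 − 0.74 = 2.7 V, so V_ov = 2.7 − 1.5 = 1.2 V.
k_p = μ_pC_ox · (W/L) = 3.568 mA/V².
Assume saturation: I_D = ½ k_p V_ov² = 0.5 × 3.568 × 1.2² = 2.57 mA, giving V_SD = V_DD − I_D R_D = 3.44 − 2.57 × 2.24 = -2.31 V.
But -2.31 V < V_ov = 1.2 V, so the device is actually in triode.
In triode I_D = k_p[V_ov V_SD − ½ V_SD²] and I_D = (V_DD − V_SD)/R_D. Equating: 4 V_SD² − 10.59 V_SD + 3.44 = 0, giving V_SD = 0.379 V (the root below V_ov).
I_D = (3.44 − 0.379) / 2.24 = 1.37 mA.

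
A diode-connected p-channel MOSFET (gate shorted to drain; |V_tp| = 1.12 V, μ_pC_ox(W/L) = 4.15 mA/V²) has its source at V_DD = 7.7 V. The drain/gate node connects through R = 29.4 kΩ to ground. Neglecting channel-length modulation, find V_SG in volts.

With gate tied to drain, V_SG = V_SD ≥ V_SG − |V_tp|, so the device is in saturation.
KCL at the drain: ½ k_p (V_SG − |V_tp|)² = (V_DD − V_SG)/R.
Let x = V_SG − 1.12. Then 61 x² + x − 6.58 = 0, giving x = 0.32 V (positive root), so V_SG = 1.44 V.
I_D = (V_DD − V_SG)/R = (7.7 − 1.44) / 29.4 = 0.213 mA.

V_SG = 1.44 V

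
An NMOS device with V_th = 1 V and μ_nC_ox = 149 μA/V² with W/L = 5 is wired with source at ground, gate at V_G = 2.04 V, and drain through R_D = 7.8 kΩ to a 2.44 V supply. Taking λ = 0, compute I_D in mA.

I_D = 0.259 mA

V_GS = V_G = 2.04 V, so V_ov = 2.04 − 1 = 1.04 V.
k_n = μ_nC_ox · (W/L) = 0.745 mA/V².
Assume saturation: I_D = ½ k_n V_ov² = 0.5 × 0.745 × 1.04² = 0.403 mA, giving V_DS = V_DD − I_D R_D = 2.44 − 0.403 × 7.8 = -0.703 V.
But -0.703 V < V_ov = 1.04 V, so the device is actually in triode.
In triode I_D = k_n[V_ov V_DS − ½ V_DS²] and I_D = (V_DD − V_DS)/R_D. Equating: 2.91 V_DS² − 7.043 V_DS + 2.44 = 0, giving V_DS = 0.419 V (the root below V_ov).
I_D = (2.44 − 0.419) / 7.8 = 0.259 mA.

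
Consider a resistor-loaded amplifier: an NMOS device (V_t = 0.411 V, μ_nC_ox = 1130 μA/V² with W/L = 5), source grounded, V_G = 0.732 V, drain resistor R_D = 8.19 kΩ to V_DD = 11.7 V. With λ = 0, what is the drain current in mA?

V_GS = V_G = 0.732 V, so V_ov = 0.732 − 0.411 = 0.321 V.
k_n = μ_nC_ox · (W/L) = 5.65 mA/V².
Assume saturation: I_D = ½ k_n V_ov² = 0.5 × 5.65 × 0.321² = 0.291 mA, giving V_DS = V_DD − I_D R_D = 11.7 − 0.291 × 8.19 = 9.32 V.
V_DS = 9.32 V ≥ V_ov = 0.321 V, confirming saturation.

I_D = 0.291 mA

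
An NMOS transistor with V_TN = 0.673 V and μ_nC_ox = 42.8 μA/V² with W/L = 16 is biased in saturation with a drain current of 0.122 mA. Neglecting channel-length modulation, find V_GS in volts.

k_n = μ_nC_ox · (W/L) = 0.6848 mA/V².
In saturation I_D = ½ k_n (V_GS − V_TN)², so V_GS − V_TN = √(2 I_D / k_n) = √(2 × 0.122 / 0.6848) = 0.597 V.
V_GS = 0.673 + 0.597 = 1.27 V.

V_GS = 1.27 V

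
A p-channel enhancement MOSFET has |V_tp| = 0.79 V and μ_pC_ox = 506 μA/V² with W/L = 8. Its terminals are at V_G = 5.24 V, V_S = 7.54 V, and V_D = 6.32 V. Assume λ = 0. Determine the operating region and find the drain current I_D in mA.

Triode; I_D = 4.44 mA

V_SG = V_S − V_G = 7.54 − 5.24 = 2.3 V; V_SD = V_S − V_D = 7.54 − 6.32 = 1.22 V.
k_p = μ_pC_ox · (W/L) = 4.048 mA/V².
V_ov = V_SG − |V_tp| = 2.3 − 0.79 = 1.51 V.
Since V_SD = 1.22 V < V_ov = 1.51 V, the device is in the triode region.
I_D = k_p [V_ov · V_SD − ½ V_SD²] = 4.048 × [1.51 × 1.22 − 0.5 × 1.22²] = 4.44 mA.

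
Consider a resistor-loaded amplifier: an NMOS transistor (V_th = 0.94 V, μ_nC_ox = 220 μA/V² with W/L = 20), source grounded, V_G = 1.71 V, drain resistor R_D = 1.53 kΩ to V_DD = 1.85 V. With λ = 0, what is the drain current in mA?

I_D = 0.963 mA

V_GS = V_G = 1.71 V, so V_ov = 1.71 − 0.94 = 0.77 V.
k_n = μ_nC_ox · (W/L) = 4.4 mA/V².
Assume saturation: I_D = ½ k_n V_ov² = 0.5 × 4.4 × 0.77² = 1.3 mA, giving V_DS = V_DD − I_D R_D = 1.85 − 1.3 × 1.53 = -0.146 V.
But -0.146 V < V_ov = 0.77 V, so the device is actually in triode.
In triode I_D = k_n[V_ov V_DS − ½ V_DS²] and I_D = (V_DD − V_DS)/R_D. Equating: 3.37 V_DS² − 6.184 V_DS + 1.85 = 0, giving V_DS = 0.376 V (the root below V_ov).
I_D = (1.85 − 0.376) / 1.53 = 0.963 mA.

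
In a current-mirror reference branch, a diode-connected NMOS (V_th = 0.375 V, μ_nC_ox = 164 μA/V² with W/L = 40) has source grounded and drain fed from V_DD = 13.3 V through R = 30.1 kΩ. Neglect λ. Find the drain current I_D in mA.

With gate tied to drain, V_GS = V_DS ≥ V_GS − V_th, so the device is in saturation.
k_n = μ_nC_ox · (W/L) = 6.56 mA/V².
KCL at the drain: ½ k_n (V_GS − V_th)² = (V_DD − V_GS)/R.
Let x = V_GS − 0.375. Then 98.7 x² + x − 12.93 = 0, giving x = 0.357 V (positive root), so V_GS = 0.732 V.
I_D = (V_DD − V_GS)/R = (13.3 − 0.732) / 30.1 = 0.418 mA.

I_D = 0.418 mA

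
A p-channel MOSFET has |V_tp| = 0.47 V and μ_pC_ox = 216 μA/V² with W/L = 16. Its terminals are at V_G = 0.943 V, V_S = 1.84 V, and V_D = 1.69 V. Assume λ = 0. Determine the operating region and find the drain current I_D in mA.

V_SG = V_S − V_G = 1.84 − 0.943 = 0.897 V; V_SD = V_S − V_D = 1.84 − 1.69 = 0.15 V.
k_p = μ_pC_ox · (W/L) = 3.456 mA/V².
V_ov = V_SG − |V_tp| = 0.897 − 0.47 = 0.427 V.
Since V_SD = 0.15 V < V_ov = 0.427 V, the device is in the triode region.
I_D = k_p [V_ov · V_SD − ½ V_SD²] = 3.456 × [0.427 × 0.15 − 0.5 × 0.15²] = 0.182 mA.

Triode; I_D = 0.182 mA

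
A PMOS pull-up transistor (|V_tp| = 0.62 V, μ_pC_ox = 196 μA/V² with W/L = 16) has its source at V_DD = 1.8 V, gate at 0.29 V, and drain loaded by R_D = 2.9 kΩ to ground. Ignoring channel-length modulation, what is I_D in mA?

V_SG = V_DD − V_G = 1.8 − 0.29 = 1.51 V, so V_ov = 1.51 − 0.62 = 0.89 V.
k_p = μ_pC_ox · (W/L) = 3.136 mA/V².
Assume saturation: I_D = ½ k_p V_ov² = 0.5 × 3.136 × 0.89² = 1.24 mA, giving V_SD = V_DD − I_D R_D = 1.8 − 1.24 × 2.9 = -1.8 V.
But -1.8 V < V_ov = 0.89 V, so the device is actually in triode.
In triode I_D = k_p[V_ov V_SD − ½ V_SD²] and I_D = (V_DD − V_SD)/R_D. Equating: 4.55 V_SD² − 9.094 V_SD + 1.8 = 0, giving V_SD = 0.223 V (the root below V_ov).
I_D = (1.8 − 0.223) / 2.9 = 0.544 mA.

I_D = 0.544 mA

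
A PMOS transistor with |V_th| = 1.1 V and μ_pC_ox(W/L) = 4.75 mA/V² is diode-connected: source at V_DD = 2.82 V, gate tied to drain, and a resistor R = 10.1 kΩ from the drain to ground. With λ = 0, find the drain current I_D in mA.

With gate tied to drain, V_SG = V_SD ≥ V_SG − |V_th|, so the device is in saturation.
KCL at the drain: ½ k_p (V_SG − |V_th|)² = (V_DD − V_SG)/R.
Let x = V_SG − 1.1. Then 24 x² + x − 1.72 = 0, giving x = 0.248 V (positive root), so V_SG = 1.35 V.
I_D = (V_DD − V_SG)/R = (2.82 − 1.35) / 10.1 = 0.146 mA.

I_D = 0.146 mA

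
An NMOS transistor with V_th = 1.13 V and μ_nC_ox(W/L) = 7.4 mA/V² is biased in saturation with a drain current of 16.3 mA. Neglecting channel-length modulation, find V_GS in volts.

In saturation I_D = ½ k_n (V_GS − V_th)², so V_GS − V_th = √(2 I_D / k_n) = √(2 × 16.3 / 7.4) = 2.1 V.
V_GS = 1.13 + 2.1 = 3.23 V.

V_GS = 3.23 V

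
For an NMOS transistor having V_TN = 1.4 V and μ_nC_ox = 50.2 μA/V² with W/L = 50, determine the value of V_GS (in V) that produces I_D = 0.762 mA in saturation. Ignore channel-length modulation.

k_n = μ_nC_ox · (W/L) = 2.51 mA/V².
In saturation I_D = ½ k_n (V_GS − V_TN)², so V_GS − V_TN = √(2 I_D / k_n) = √(2 × 0.762 / 2.51) = 0.779 V.
V_GS = 1.4 + 0.779 = 2.18 V.

V_GS = 2.18 V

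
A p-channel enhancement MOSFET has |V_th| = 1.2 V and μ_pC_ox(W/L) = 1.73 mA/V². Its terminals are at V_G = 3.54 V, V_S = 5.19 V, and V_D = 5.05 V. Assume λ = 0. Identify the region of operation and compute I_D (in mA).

Triode; I_D = 0.0920 mA

V_SG = V_S − V_G = 5.19 − 3.54 = 1.65 V; V_SD = V_S − V_D = 5.19 − 5.05 = 0.14 V.
V_ov = V_SG − |V_th| = 1.65 − 1.2 = 0.45 V.
Since V_SD = 0.14 V < V_ov = 0.45 V, the device is in the triode region.
I_D = k_p [V_ov · V_SD − ½ V_SD²] = 1.73 × [0.45 × 0.14 − 0.5 × 0.14²] = 0.092 mA.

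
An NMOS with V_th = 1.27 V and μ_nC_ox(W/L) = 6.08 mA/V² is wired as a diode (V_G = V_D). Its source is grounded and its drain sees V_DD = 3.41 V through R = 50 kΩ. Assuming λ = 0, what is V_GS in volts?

V_GS = 1.39 V

With gate tied to drain, V_GS = V_DS ≥ V_GS − V_th, so the device is in saturation.
KCL at the drain: ½ k_n (V_GS − V_th)² = (V_DD − V_GS)/R.
Let x = V_GS − 1.27. Then 152 x² + x − 2.14 = 0, giving x = 0.115 V (positive root), so V_GS = 1.39 V.
I_D = (V_DD − V_GS)/R = (3.41 − 1.39) / 50 = 0.0405 mA.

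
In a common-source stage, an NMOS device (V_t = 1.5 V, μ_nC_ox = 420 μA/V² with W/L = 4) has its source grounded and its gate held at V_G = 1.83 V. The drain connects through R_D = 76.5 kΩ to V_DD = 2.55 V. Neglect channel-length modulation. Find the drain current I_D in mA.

I_D = 0.0325 mA

V_GS = V_G = 1.83 V, so V_ov = 1.83 − 1.5 = 0.33 V.
k_n = μ_nC_ox · (W/L) = 1.68 mA/V².
Assume saturation: I_D = ½ k_n V_ov² = 0.5 × 1.68 × 0.33² = 0.0915 mA, giving V_DS = V_DD − I_D R_D = 2.55 − 0.0915 × 76.5 = -4.45 V.
But -4.45 V < V_ov = 0.33 V, so the device is actually in triode.
In triode I_D = k_n[V_ov V_DS − ½ V_DS²] and I_D = (V_DD − V_DS)/R_D. Equating: 64.3 V_DS² − 43.41 V_DS + 2.55 = 0, giving V_DS = 0.065 V (the root below V_ov).
I_D = (2.55 − 0.065) / 76.5 = 0.0325 mA.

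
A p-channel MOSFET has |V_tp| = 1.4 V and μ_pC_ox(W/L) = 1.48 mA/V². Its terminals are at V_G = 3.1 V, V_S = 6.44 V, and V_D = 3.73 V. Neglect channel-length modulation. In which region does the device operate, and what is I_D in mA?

V_SG = V_S − V_G = 6.44 − 3.1 = 3.34 V; V_SD = V_S − V_D = 6.44 − 3.73 = 2.71 V.
V_ov = V_SG − |V_tp| = 3.34 − 1.4 = 1.94 V.
Since V_SD = 2.71 V ≥ V_ov = 1.94 V, the device is in saturation.
I_D = ½ k_p V_ov² = 0.5 × 1.48 × 1.94² = 2.79 mA.

Saturation; I_D = 2.79 mA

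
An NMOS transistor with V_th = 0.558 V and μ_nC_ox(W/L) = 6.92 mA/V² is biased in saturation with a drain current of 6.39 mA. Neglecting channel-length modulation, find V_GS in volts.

V_GS = 1.92 V

In saturation I_D = ½ k_n (V_GS − V_th)², so V_GS − V_th = √(2 I_D / k_n) = √(2 × 6.39 / 6.92) = 1.36 V.
V_GS = 0.558 + 1.36 = 1.92 V.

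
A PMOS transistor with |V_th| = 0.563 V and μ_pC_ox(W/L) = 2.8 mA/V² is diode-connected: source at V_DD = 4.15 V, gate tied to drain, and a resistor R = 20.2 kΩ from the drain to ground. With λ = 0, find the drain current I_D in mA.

I_D = 0.161 mA

With gate tied to drain, V_SG = V_SD ≥ V_SG − |V_th|, so the device is in saturation.
KCL at the drain: ½ k_p (V_SG − |V_th|)² = (V_DD − V_SG)/R.
Let x = V_SG − 0.563. Then 28.3 x² + x − 3.587 = 0, giving x = 0.339 V (positive root), so V_SG = 0.902 V.
I_D = (V_DD − V_SG)/R = (4.15 − 0.902) / 20.2 = 0.161 mA.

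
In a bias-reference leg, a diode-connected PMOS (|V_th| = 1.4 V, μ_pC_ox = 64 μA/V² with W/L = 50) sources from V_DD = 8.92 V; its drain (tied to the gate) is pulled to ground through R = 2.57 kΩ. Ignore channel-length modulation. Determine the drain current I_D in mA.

With gate tied to drain, V_SG = V_SD ≥ V_SG − |V_th|, so the device is in saturation.
k_p = μ_pC_ox · (W/L) = 3.2 mA/V².
KCL at the drain: ½ k_p (V_SG − |V_th|)² = (V_DD − V_SG)/R.
Let x = V_SG − 1.4. Then 4.11 x² + x − 7.52 = 0, giving x = 1.24 V (positive root), so V_SG = 2.64 V.
I_D = (V_DD − V_SG)/R = (8.92 − 2.64) / 2.57 = 2.45 mA.

I_D = 2.45 mA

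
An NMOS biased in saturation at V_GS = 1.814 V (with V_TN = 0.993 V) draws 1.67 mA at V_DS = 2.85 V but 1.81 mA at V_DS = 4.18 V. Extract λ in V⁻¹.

λ = 0.0768 V⁻¹

With V_GS fixed, I_D ∝ (1 + λ V_DS) in saturation, so I_D2/I_D1 = (1 + λ V_DS2)/(1 + λ V_DS1).
1.81/1.67 = 1.084 = (1 + 4.18 λ)/(1 + 2.85 λ).
Solving: λ (I_D1 V_DS2 − I_D2 V_DS1) = I_D2 − I_D1, so λ = (1.81 − 1.67) / (1.67 × 4.18 − 1.81 × 2.85) = 0.14 / 1.82 = 0.0768 V⁻¹.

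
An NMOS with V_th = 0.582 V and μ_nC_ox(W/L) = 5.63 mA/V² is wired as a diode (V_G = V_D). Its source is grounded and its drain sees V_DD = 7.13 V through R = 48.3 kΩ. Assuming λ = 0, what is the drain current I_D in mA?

With gate tied to drain, V_GS = V_DS ≥ V_GS − V_th, so the device is in saturation.
KCL at the drain: ½ k_n (V_GS − V_th)² = (V_DD − V_GS)/R.
Let x = V_GS − 0.582. Then 136 x² + x − 6.548 = 0, giving x = 0.216 V (positive root), so V_GS = 0.798 V.
I_D = (V_DD − V_GS)/R = (7.13 − 0.798) / 48.3 = 0.131 mA.

I_D = 0.131 mA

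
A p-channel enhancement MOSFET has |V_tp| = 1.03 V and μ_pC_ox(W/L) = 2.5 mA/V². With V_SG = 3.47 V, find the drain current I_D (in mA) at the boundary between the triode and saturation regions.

At the boundary V_SD = V_ov = V_SG − |V_tp| = 3.47 − 1.03 = 2.44 V.
I_D = ½ k_p V_ov² = 0.5 × 2.5 × 2.44² = 7.44 mA.

I_D = 7.44 mA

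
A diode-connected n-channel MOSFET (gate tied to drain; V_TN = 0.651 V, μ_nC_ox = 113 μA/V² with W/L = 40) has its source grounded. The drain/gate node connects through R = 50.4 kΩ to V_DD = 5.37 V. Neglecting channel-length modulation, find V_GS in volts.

V_GS = 0.850 V

With gate tied to drain, V_GS = V_DS ≥ V_GS − V_TN, so the device is in saturation.
k_n = μ_nC_ox · (W/L) = 4.52 mA/V².
KCL at the drain: ½ k_n (V_GS − V_TN)² = (V_DD − V_GS)/R.
Let x = V_GS − 0.651. Then 114 x² + x − 4.719 = 0, giving x = 0.199 V (positive root), so V_GS = 0.85 V.
I_D = (V_DD − V_GS)/R = (5.37 − 0.85) / 50.4 = 0.0897 mA.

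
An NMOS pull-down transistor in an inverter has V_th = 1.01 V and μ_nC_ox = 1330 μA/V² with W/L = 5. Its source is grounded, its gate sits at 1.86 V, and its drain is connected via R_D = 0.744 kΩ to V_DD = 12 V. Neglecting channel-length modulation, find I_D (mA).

V_GS = V_G = 1.86 V, so V_ov = 1.86 − 1.01 = 0.85 V.
k_n = μ_nC_ox · (W/L) = 6.65 mA/V².
Assume saturation: I_D = ½ k_n V_ov² = 0.5 × 6.65 × 0.85² = 2.4 mA, giving V_DS = V_DD − I_D R_D = 12 − 2.4 × 0.744 = 10.2 V.
V_DS = 10.2 V ≥ V_ov = 0.85 V, confirming saturation.

I_D = 2.40 mA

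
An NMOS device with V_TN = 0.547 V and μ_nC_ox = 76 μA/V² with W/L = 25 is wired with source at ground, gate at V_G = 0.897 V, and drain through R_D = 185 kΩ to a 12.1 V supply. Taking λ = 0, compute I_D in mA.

V_GS = V_G = 0.897 V, so V_ov = 0.897 − 0.547 = 0.35 V.
k_n = μ_nC_ox · (W/L) = 1.9 mA/V².
Assume saturation: I_D = ½ k_n V_ov² = 0.5 × 1.9 × 0.35² = 0.116 mA, giving V_DS = V_DD − I_D R_D = 12.1 − 0.116 × 185 = -9.43 V.
But -9.43 V < V_ov = 0.35 V, so the device is actually in triode.
In triode I_D = k_n[V_ov V_DS − ½ V_DS²] and I_D = (V_DD − V_DS)/R_D. Equating: 176 V_DS² − 124 V_DS + 12.1 = 0, giving V_DS = 0.117 V (the root below V_ov).
I_D = (12.1 − 0.117) / 185 = 0.0648 mA.

I_D = 0.0648 mA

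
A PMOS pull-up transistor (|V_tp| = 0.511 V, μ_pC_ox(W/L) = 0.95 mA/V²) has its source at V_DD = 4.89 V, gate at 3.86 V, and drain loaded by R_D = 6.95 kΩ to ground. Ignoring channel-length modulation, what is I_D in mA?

I_D = 0.128 mA

V_SG = V_DD − V_G = 4.89 − 3.86 = 1.03 V, so V_ov = 1.03 − 0.511 = 0.519 V.
Assume saturation: I_D = ½ k_p V_ov² = 0.5 × 0.95 × 0.519² = 0.128 mA, giving V_SD = V_DD − I_D R_D = 4.89 − 0.128 × 6.95 = 4 V.
V_SD = 4 V ≥ V_ov = 0.519 V, confirming saturation.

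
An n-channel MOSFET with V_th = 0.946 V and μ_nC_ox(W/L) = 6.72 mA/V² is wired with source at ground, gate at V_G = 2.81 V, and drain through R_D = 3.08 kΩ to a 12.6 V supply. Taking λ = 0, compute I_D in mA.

V_GS = V_G = 2.81 V, so V_ov = 2.81 − 0.946 = 1.86 V.
Assume saturation: I_D = ½ k_n V_ov² = 0.5 × 6.72 × 1.86² = 11.7 mA, giving V_DS = V_DD − I_D R_D = 12.6 − 11.7 × 3.08 = -23.4 V.
But -23.4 V < V_ov = 1.86 V, so the device is actually in triode.
In triode I_D = k_n[V_ov V_DS − ½ V_DS²] and I_D = (V_DD − V_DS)/R_D. Equating: 10.3 V_DS² − 39.58 V_DS + 12.6 = 0, giving V_DS = 0.35 V (the root below V_ov).
I_D = (12.6 − 0.35) / 3.08 = 3.98 mA.

I_D = 3.98 mA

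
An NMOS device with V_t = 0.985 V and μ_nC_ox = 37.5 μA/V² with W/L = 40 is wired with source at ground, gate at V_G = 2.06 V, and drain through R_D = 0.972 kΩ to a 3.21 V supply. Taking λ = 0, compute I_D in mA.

V_GS = V_G = 2.06 V, so V_ov = 2.06 − 0.985 = 1.08 V.
k_n = μ_nC_ox · (W/L) = 1.5 mA/V².
Assume saturation: I_D = ½ k_n V_ov² = 0.5 × 1.5 × 1.08² = 0.867 mA, giving V_DS = V_DD − I_D R_D = 3.21 − 0.867 × 0.972 = 2.37 V.
V_DS = 2.37 V ≥ V_ov = 1.08 V, confirming saturation.

I_D = 0.867 mA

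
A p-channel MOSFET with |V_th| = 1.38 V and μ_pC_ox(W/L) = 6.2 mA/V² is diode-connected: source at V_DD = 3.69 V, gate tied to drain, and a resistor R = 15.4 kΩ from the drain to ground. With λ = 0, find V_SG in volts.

V_SG = 1.59 V

With gate tied to drain, V_SG = V_SD ≥ V_SG − |V_th|, so the device is in saturation.
KCL at the drain: ½ k_p (V_SG − |V_th|)² = (V_DD − V_SG)/R.
Let x = V_SG − 1.38. Then 47.7 x² + x − 2.31 = 0, giving x = 0.21 V (positive root), so V_SG = 1.59 V.
I_D = (V_DD − V_SG)/R = (3.69 − 1.59) / 15.4 = 0.136 mA.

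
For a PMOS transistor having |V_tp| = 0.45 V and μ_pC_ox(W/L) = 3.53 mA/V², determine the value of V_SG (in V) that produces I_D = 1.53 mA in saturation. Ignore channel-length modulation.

V_SG = 1.38 V

In saturation I_D = ½ k_p (V_SG − |V_tp|)², so V_SG − |V_tp| = √(2 I_D / k_p) = √(2 × 1.53 / 3.53) = 0.931 V.
V_SG = 0.45 + 0.931 = 1.38 V.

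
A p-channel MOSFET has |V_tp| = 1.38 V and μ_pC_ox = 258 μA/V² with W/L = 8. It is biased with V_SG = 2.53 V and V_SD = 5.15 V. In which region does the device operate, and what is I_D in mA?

k_p = μ_pC_ox · (W/L) = 2.064 mA/V².
V_ov = V_SG − |V_tp| = 2.53 − 1.38 = 1.15 V.
Since V_SD = 5.15 V ≥ V_ov = 1.15 V, the device is in saturation.
I_D = ½ k_p V_ov² = 0.5 × 2.064 × 1.15² = 1.36 mA.

Saturation; I_D = 1.36 mA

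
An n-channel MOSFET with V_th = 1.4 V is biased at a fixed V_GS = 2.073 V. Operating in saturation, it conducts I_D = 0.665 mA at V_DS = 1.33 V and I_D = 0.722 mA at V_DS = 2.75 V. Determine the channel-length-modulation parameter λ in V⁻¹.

With V_GS fixed, I_D ∝ (1 + λ V_DS) in saturation, so I_D2/I_D1 = (1 + λ V_DS2)/(1 + λ V_DS1).
0.722/0.665 = 1.086 = (1 + 2.75 λ)/(1 + 1.33 λ).
Solving: λ (I_D1 V_DS2 − I_D2 V_DS1) = I_D2 − I_D1, so λ = (0.722 − 0.665) / (0.665 × 2.75 − 0.722 × 1.33) = 0.057 / 0.868 = 0.0656 V⁻¹.

λ = 0.0656 V⁻¹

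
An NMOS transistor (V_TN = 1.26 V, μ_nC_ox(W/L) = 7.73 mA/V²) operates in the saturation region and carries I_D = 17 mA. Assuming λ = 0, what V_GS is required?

In saturation I_D = ½ k_n (V_GS − V_TN)², so V_GS − V_TN = √(2 I_D / k_n) = √(2 × 17 / 7.73) = 2.1 V.
V_GS = 1.26 + 2.1 = 3.36 V.

V_GS = 3.36 V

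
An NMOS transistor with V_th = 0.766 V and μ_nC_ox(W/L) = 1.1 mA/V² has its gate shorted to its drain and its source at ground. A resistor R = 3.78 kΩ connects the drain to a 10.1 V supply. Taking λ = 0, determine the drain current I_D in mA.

I_D = 1.97 mA

With gate tied to drain, V_GS = V_DS ≥ V_GS − V_th, so the device is in saturation.
KCL at the drain: ½ k_n (V_GS − V_th)² = (V_DD − V_GS)/R.
Let x = V_GS − 0.766. Then 2.08 x² + x − 9.334 = 0, giving x = 1.89 V (positive root), so V_GS = 2.66 V.
I_D = (V_DD − V_GS)/R = (10.1 − 2.66) / 3.78 = 1.97 mA.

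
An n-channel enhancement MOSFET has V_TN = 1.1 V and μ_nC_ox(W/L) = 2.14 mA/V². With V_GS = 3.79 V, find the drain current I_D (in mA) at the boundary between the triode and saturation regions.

I_D = 7.74 mA

At the boundary V_DS = V_ov = V_GS − V_TN = 3.79 − 1.1 = 2.69 V.
I_D = ½ k_n V_ov² = 0.5 × 2.14 × 2.69² = 7.74 mA.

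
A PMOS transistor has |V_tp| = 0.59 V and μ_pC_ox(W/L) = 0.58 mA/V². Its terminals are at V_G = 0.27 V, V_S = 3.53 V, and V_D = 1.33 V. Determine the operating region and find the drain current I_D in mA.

Triode; I_D = 2.00 mA

V_SG = V_S − V_G = 3.53 − 0.27 = 3.26 V; V_SD = V_S − V_D = 3.53 − 1.33 = 2.2 V.
V_ov = V_SG − |V_tp| = 3.26 − 0.59 = 2.67 V.
Since V_SD = 2.2 V < V_ov = 2.67 V, the device is in the triode region.
I_D = k_p [V_ov · V_SD − ½ V_SD²] = 0.58 × [2.67 × 2.2 − 0.5 × 2.2²] = 2 mA.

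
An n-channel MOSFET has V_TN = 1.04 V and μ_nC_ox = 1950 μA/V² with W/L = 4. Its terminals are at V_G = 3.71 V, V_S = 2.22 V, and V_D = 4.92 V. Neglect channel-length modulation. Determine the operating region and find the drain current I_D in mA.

Saturation; I_D = 0.790 mA

V_GS = V_G − V_S = 3.71 − 2.22 = 1.49 V; V_DS = V_D − V_S = 4.92 − 2.22 = 2.7 V.
k_n = μ_nC_ox · (W/L) = 7.8 mA/V².
V_ov = V_GS − V_TN = 1.49 − 1.04 = 0.45 V.
Since V_DS = 2.7 V ≥ V_ov = 0.45 V, the device is in saturation.
I_D = ½ k_n V_ov² = 0.5 × 7.8 × 0.45² = 0.79 mA.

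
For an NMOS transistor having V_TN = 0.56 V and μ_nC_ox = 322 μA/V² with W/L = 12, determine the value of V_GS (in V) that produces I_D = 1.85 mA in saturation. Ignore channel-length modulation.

k_n = μ_nC_ox · (W/L) = 3.864 mA/V².
In saturation I_D = ½ k_n (V_GS − V_TN)², so V_GS − V_TN = √(2 I_D / k_n) = √(2 × 1.85 / 3.864) = 0.979 V.
V_GS = 0.56 + 0.979 = 1.54 V.

V_GS = 1.54 V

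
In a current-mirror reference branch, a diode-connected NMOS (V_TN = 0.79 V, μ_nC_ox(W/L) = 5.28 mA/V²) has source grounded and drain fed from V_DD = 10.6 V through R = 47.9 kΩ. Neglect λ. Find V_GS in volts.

With gate tied to drain, V_GS = V_DS ≥ V_GS − V_TN, so the device is in saturation.
KCL at the drain: ½ k_n (V_GS − V_TN)² = (V_DD − V_GS)/R.
Let x = V_GS − 0.79. Then 126 x² + x − 9.81 = 0, giving x = 0.275 V (positive root), so V_GS = 1.06 V.
I_D = (V_DD − V_GS)/R = (10.6 − 1.06) / 47.9 = 0.199 mA.

V_GS = 1.06 V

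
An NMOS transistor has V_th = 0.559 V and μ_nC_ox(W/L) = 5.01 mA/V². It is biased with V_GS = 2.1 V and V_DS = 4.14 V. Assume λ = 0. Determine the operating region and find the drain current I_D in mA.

V_ov = V_GS − V_th = 2.1 − 0.559 = 1.54 V.
Since V_DS = 4.14 V ≥ V_ov = 1.54 V, the device is in saturation.
I_D = ½ k_n V_ov² = 0.5 × 5.01 × 1.54² = 5.95 mA.

Saturation; I_D = 5.95 mA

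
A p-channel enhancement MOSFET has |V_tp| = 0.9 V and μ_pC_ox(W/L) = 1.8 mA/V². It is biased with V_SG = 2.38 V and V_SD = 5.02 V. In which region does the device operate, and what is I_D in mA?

V_ov = V_SG − |V_tp| = 2.38 − 0.9 = 1.48 V.
Since V_SD = 5.02 V ≥ V_ov = 1.48 V, the device is in saturation.
I_D = ½ k_p V_ov² = 0.5 × 1.8 × 1.48² = 1.97 mA.

Saturation; I_D = 1.97 mA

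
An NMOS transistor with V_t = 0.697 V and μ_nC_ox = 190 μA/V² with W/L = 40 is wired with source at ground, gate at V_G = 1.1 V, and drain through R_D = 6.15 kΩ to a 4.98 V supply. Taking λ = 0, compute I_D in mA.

I_D = 0.617 mA

V_GS = V_G = 1.1 V, so V_ov = 1.1 − 0.697 = 0.403 V.
k_n = μ_nC_ox · (W/L) = 7.6 mA/V².
Assume saturation: I_D = ½ k_n V_ov² = 0.5 × 7.6 × 0.403² = 0.617 mA, giving V_DS = V_DD − I_D R_D = 4.98 − 0.617 × 6.15 = 1.18 V.
V_DS = 1.18 V ≥ V_ov = 0.403 V, confirming saturation.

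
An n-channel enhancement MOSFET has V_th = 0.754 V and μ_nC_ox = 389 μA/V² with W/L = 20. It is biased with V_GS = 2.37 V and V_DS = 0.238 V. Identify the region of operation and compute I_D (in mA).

k_n = μ_nC_ox · (W/L) = 7.78 mA/V².
V_ov = V_GS − V_th = 2.37 − 0.754 = 1.62 V.
Since V_DS = 0.238 V < V_ov = 1.62 V, the device is in the triode region.
I_D = k_n [V_ov · V_DS − ½ V_DS²] = 7.78 × [1.62 × 0.238 − 0.5 × 0.238²] = 2.77 mA.

Triode; I_D = 2.77 mA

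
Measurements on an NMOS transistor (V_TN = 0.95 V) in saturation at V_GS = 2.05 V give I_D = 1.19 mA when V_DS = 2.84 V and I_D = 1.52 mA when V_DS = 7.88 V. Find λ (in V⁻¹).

λ = 0.0652 V⁻¹

With V_GS fixed, I_D ∝ (1 + λ V_DS) in saturation, so I_D2/I_D1 = (1 + λ V_DS2)/(1 + λ V_DS1).
1.52/1.19 = 1.277 = (1 + 7.88 λ)/(1 + 2.84 λ).
Solving: λ (I_D1 V_DS2 − I_D2 V_DS1) = I_D2 − I_D1, so λ = (1.52 − 1.19) / (1.19 × 7.88 − 1.52 × 2.84) = 0.33 / 5.06 = 0.0652 V⁻¹.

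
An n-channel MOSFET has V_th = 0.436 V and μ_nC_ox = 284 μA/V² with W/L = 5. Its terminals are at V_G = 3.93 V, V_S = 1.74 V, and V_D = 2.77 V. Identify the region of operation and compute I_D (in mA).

V_GS = V_G − V_S = 3.93 − 1.74 = 2.19 V; V_DS = V_D − V_S = 2.77 − 1.74 = 1.03 V.
k_n = μ_nC_ox · (W/L) = 1.42 mA/V².
V_ov = V_GS − V_th = 2.19 − 0.436 = 1.75 V.
Since V_DS = 1.03 V < V_ov = 1.75 V, the device is in the triode region.
I_D = k_n [V_ov · V_DS − ½ V_DS²] = 1.42 × [1.75 × 1.03 − 0.5 × 1.03²] = 1.81 mA.

Triode; I_D = 1.81 mA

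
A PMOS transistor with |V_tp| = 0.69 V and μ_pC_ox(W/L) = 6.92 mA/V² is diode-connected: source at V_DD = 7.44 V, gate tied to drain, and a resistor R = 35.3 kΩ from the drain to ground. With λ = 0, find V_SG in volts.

With gate tied to drain, V_SG = V_SD ≥ V_SG − |V_tp|, so the device is in saturation.
KCL at the drain: ½ k_p (V_SG − |V_tp|)² = (V_DD − V_SG)/R.
Let x = V_SG − 0.69. Then 122 x² + x − 6.75 = 0, giving x = 0.231 V (positive root), so V_SG = 0.921 V.
I_D = (V_DD − V_SG)/R = (7.44 − 0.921) / 35.3 = 0.185 mA.

V_SG = 0.921 V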